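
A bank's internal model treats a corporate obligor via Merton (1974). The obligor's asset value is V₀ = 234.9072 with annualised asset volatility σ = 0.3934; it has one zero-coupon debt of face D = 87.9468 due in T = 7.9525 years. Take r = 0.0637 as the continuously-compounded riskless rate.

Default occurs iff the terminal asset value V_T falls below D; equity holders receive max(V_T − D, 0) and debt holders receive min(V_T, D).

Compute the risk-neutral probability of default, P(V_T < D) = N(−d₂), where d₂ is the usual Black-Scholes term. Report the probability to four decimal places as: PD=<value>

PD=0.2155

d₁ = [ln(V₀/D) + (r + σ²/2)T] / (σ√T)
   = [ln(234.9072/87.9468) + (0.0637 + 0.5·0.3934²)·7.9525] / (0.3934·√7.9525)
   = [0.982458 + 1.121953] / 1.109395 = 1.896900
d₂ = d₁ − σ√T = 1.896900 − 1.109395 = 0.787505
risk-neutral PD = N(−d₂) = N(-0.787505) = 0.215493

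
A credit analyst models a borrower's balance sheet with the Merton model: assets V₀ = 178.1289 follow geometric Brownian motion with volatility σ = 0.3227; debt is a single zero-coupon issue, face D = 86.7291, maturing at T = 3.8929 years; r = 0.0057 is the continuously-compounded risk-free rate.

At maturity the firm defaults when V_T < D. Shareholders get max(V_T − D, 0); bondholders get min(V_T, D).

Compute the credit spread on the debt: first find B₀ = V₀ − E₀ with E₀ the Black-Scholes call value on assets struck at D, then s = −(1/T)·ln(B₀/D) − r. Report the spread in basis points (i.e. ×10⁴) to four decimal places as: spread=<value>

d₁ = [ln(V₀/D) + (r + σ²/2)T] / (σ√T)
   = [ln(178.1289/86.7291) + (0.0057 + 0.5·0.3227²)·3.8929] / (0.3227·√3.8929)
   = [0.719718 + 0.224884] / 0.636701 = 1.483587
d₂ = d₁ − σ√T = 1.483587 − 0.636701 = 0.846886
N(d₁) = 0.931041,  N(d₂) = 0.801471,  e^(−rT) = 0.978055
E₀ = V₀·N(d₁) − D·e^(−rT)·N(d₂)
   = 178.1289·0.931041 − 86.7291·0.978055·0.801471 = 97.859861
B₀ = V₀ − E₀ = 178.1289 − 97.859861 = 80.269039
spread = −(1/T)·ln(B₀/D) − r = −(1/3.8929)·ln(80.269039/86.7291) − 0.0057 = 0.01418376
in basis points: 0.01418376 × 10⁴ = 141.8376 bp

spread=141.8376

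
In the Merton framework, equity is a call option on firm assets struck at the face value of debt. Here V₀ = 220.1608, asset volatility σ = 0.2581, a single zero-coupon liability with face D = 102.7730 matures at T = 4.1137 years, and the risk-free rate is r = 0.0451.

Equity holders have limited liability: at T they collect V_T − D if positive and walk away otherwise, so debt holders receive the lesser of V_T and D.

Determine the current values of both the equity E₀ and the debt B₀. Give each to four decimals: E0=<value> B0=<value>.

d₁ = [ln(V₀/D) + (r + σ²/2)T] / (σ√T)
   = [ln(220.1608/102.7730) + (0.0451 + 0.5·0.2581²)·4.1137] / (0.2581·√4.1137)
   = [0.761836 + 0.322546] / 0.523485 = 2.071466
d₂ = d₁ − σ√T = 2.071466 − 0.523485 = 1.547981
N(d₁) = 0.980842,  N(d₂) = 0.939187,  e^(−rT) = 0.830666
E₀ = V₀·N(d₁) − D·e^(−rT)·N(d₂)
   = 220.1608·0.980842 − 102.7730·0.830666·0.939187 = 135.764680
B₀ = V₀ − E₀ = 220.1608 − 135.764680 = 84.396120

E0=135.7647 B0=84.3961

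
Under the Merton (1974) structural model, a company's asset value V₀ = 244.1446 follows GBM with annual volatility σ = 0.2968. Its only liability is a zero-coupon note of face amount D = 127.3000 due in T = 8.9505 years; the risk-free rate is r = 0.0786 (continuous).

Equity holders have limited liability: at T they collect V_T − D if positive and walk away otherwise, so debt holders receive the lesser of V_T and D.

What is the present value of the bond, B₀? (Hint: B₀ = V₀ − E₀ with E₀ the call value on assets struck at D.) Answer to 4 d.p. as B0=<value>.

d₁ = [ln(V₀/D) + (r + σ²/2)T] / (σ√T)
   = [ln(244.1446/127.3000) + (0.0786 + 0.5·0.2968²)·8.9505] / (0.2968·√8.9505)
   = [0.651214 + 1.097735] / 0.887948 = 1.969653
d₂ = d₁ − σ√T = 1.969653 − 0.887948 = 1.081705
N(d₁) = 0.975561,  N(d₂) = 0.860308,  e^(−rT) = 0.494846
E₀ = V₀·N(d₁) − D·e^(−rT)·N(d₂)
   = 244.1446·0.975561 − 127.3000·0.494846·0.860308 = 183.983801
B₀ = V₀ − E₀ = 244.1446 − 183.983801 = 60.160799

B0=60.1608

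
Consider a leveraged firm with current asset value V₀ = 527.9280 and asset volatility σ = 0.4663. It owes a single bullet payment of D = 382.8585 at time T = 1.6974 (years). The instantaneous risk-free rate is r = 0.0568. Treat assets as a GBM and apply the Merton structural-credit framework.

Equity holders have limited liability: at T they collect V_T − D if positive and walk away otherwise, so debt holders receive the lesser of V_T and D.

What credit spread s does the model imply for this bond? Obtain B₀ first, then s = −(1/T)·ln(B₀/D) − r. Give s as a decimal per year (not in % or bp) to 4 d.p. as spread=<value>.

d₁ = [ln(V₀/D) + (r + σ²/2)T] / (σ√T)
   = [ln(527.9280/382.8585) + (0.0568 + 0.5·0.4663²)·1.6974] / (0.4663·√1.6974)
   = [0.321294 + 0.280950] / 0.607516 = 0.991323
d₂ = d₁ − σ√T = 0.991323 − 0.607516 = 0.383808
N(d₁) = 0.839236,  N(d₂) = 0.649439,  e^(−rT) = 0.908090
E₀ = V₀·N(d₁) − D·e^(−rT)·N(d₂)
   = 527.9280·0.839236 − 382.8585·0.908090·0.649439 = 217.265768
B₀ = V₀ − E₀ = 527.9280 − 217.265768 = 310.662232
spread = −(1/T)·ln(B₀/D) − r = −(1/1.6974)·ln(310.662232/382.8585) − 0.0568 = 0.06630547

spread=0.0663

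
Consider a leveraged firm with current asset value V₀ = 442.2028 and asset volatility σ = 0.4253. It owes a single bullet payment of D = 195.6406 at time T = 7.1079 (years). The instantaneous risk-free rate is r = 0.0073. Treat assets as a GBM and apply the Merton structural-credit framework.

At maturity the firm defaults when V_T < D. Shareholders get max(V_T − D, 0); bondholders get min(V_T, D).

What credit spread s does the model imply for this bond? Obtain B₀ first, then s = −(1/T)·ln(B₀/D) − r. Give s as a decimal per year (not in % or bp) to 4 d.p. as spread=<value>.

spread=0.0321

d₁ = [ln(V₀/D) + (r + σ²/2)T] / (σ√T)
   = [ln(442.2028/195.6406) + (0.0073 + 0.5·0.4253²)·7.1079] / (0.4253·√7.1079)
   = [0.815489 + 0.694726] / 1.133877 = 1.331904
d₂ = d₁ − σ√T = 1.331904 − 1.133877 = 0.198027
N(d₁) = 0.908554,  N(d₂) = 0.578488,  e^(−rT) = 0.949436
E₀ = V₀·N(d₁) − D·e^(−rT)·N(d₂)
   = 442.2028·0.908554 − 195.6406·0.949436·0.578488 = 294.312127
B₀ = V₀ − E₀ = 442.2028 − 294.312127 = 147.890673
spread = −(1/T)·ln(B₀/D) − r = −(1/7.1079)·ln(147.890673/195.6406) − 0.0073 = 0.03206549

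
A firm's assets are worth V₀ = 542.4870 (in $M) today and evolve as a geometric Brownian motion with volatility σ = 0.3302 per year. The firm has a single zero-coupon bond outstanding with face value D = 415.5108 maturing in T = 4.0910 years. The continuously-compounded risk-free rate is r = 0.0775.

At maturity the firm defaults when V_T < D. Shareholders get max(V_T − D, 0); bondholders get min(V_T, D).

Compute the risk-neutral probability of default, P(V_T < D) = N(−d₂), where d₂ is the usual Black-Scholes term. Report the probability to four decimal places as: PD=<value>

d₁ = [ln(V₀/D) + (r + σ²/2)T] / (σ√T)
   = [ln(542.4870/415.5108) + (0.0775 + 0.5·0.3302²)·4.0910] / (0.3302·√4.0910)
   = [0.266656 + 0.540078] / 0.667870 = 1.207920
d₂ = d₁ − σ√T = 1.207920 − 0.667870 = 0.540050
risk-neutral PD = N(−d₂) = N(-0.540050) = 0.294581

PD=0.2946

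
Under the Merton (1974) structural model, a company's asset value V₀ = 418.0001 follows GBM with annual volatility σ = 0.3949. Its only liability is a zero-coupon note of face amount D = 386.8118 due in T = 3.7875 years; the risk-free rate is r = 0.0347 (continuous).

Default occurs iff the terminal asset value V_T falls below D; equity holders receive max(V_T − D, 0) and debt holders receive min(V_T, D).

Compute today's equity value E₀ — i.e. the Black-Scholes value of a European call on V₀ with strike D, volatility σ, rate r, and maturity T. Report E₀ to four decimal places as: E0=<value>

d₁ = [ln(V₀/D) + (r + σ²/2)T] / (σ√T)
   = [ln(418.0001/386.8118) + (0.0347 + 0.5·0.3949²)·3.7875] / (0.3949·√3.7875)
   = [0.077543 + 0.426749] / 0.768535 = 0.656174
d₂ = d₁ − σ√T = 0.656174 − 0.768535 = -0.112361
N(d₁) = 0.744144,  N(d₂) = 0.455269,  e^(−rT) = 0.876844
E₀ = V₀·N(d₁) − D·e^(−rT)·N(d₂)
   = 418.0001·0.744144 − 386.8118·0.876844·0.455269 = 156.637105

E0=156.6371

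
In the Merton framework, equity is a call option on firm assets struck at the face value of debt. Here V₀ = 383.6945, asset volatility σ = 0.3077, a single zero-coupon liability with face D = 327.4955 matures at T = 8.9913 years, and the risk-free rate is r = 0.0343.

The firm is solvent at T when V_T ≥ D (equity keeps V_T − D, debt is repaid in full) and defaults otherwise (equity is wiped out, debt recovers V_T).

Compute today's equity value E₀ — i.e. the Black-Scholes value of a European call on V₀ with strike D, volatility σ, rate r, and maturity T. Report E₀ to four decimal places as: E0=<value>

E0=195.1576

d₁ = [ln(V₀/D) + (r + σ²/2)T] / (σ√T)
   = [ln(383.6945/327.4955) + (0.0343 + 0.5·0.3077²)·8.9913] / (0.3077·√8.9913)
   = [0.158372 + 0.734047] / 0.922654 = 0.967231
d₂ = d₁ − σ√T = 0.967231 − 0.922654 = 0.044577
N(d₁) = 0.833286,  N(d₂) = 0.517778,  e^(−rT) = 0.734620
E₀ = V₀·N(d₁) − D·e^(−rT)·N(d₂)
   = 383.6945·0.833286 − 327.4955·0.734620·0.517778 = 195.157648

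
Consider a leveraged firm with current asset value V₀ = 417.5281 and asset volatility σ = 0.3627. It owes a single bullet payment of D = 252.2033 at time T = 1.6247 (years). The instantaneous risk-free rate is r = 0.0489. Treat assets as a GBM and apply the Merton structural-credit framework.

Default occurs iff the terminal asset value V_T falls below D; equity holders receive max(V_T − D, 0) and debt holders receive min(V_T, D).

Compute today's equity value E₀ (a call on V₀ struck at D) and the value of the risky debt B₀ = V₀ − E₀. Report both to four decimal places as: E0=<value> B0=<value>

E0=191.5663 B0=225.9618

d₁ = [ln(V₀/D) + (r + σ²/2)T] / (σ√T)
   = [ln(417.5281/252.2033) + (0.0489 + 0.5·0.3627²)·1.6247] / (0.3627·√1.6247)
   = [0.504116 + 0.186314] / 0.462311 = 1.493432
d₂ = d₁ − σ√T = 1.493432 − 0.462311 = 1.031121
N(d₁) = 0.932338,  N(d₂) = 0.848758,  e^(−rT) = 0.923626
E₀ = V₀·N(d₁) − D·e^(−rT)·N(d₂)
   = 417.5281·0.932338 − 252.2033·0.923626·0.848758 = 191.566262
B₀ = V₀ − E₀ = 417.5281 − 191.566262 = 225.961838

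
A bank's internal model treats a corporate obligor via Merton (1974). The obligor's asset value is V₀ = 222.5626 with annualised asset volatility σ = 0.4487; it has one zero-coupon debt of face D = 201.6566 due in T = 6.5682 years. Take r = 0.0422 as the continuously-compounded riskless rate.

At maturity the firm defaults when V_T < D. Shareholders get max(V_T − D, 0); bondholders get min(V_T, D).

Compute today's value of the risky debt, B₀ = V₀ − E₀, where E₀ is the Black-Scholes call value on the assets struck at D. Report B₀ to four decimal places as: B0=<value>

d₁ = [ln(V₀/D) + (r + σ²/2)T] / (σ√T)
   = [ln(222.5626/201.6566) + (0.0422 + 0.5·0.4487²)·6.5682] / (0.4487·√6.5682)
   = [0.098642 + 0.938371] / 1.149951 = 0.901790
d₂ = d₁ − σ√T = 0.901790 − 1.149951 = -0.248161
N(d₁) = 0.816416,  N(d₂) = 0.402005,  e^(−rT) = 0.757920
E₀ = V₀·N(d₁) − D·e^(−rT)·N(d₂)
   = 222.5626·0.816416 − 201.6566·0.757920·0.402005 = 120.261384
B₀ = V₀ − E₀ = 222.5626 − 120.261384 = 102.301216

B0=102.3012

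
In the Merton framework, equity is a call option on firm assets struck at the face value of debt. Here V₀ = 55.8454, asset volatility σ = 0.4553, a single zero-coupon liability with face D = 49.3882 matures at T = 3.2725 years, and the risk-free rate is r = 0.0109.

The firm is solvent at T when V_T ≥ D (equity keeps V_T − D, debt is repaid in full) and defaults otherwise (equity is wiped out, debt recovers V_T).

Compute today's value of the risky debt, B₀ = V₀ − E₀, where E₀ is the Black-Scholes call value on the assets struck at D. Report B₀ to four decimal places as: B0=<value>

B0=34.9276

d₁ = [ln(V₀/D) + (r + σ²/2)T] / (σ√T)
   = [ln(55.8454/49.3882) + (0.0109 + 0.5·0.4553²)·3.2725] / (0.4553·√3.2725)
   = [0.122876 + 0.374862] / 0.823640 = 0.604314
d₂ = d₁ − σ√T = 0.604314 − 0.823640 = -0.219326
N(d₁) = 0.727183,  N(d₂) = 0.413198,  e^(−rT) = 0.964958
E₀ = V₀·N(d₁) − D·e^(−rT)·N(d₂)
   = 55.8454·0.727183 − 49.3882·0.964958·0.413198 = 20.917791
B₀ = V₀ − E₀ = 55.8454 − 20.917791 = 34.927609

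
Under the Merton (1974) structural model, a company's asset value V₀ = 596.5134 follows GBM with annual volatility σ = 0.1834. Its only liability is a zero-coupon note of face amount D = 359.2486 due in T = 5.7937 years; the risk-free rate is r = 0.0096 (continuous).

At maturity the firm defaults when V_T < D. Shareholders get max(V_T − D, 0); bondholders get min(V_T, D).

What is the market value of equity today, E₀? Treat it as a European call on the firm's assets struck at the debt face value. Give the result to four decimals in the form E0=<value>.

E0=266.0889

d₁ = [ln(V₀/D) + (r + σ²/2)T] / (σ√T)
   = [ln(596.5134/359.2486) + (0.0096 + 0.5·0.1834²)·5.7937] / (0.1834·√5.7937)
   = [0.507087 + 0.153057] / 0.441446 = 1.495413
d₂ = d₁ − σ√T = 1.495413 − 0.441446 = 1.053967
N(d₁) = 0.932597,  N(d₂) = 0.854051,  e^(−rT) = 0.945899
E₀ = V₀·N(d₁) − D·e^(−rT)·N(d₂)
   = 596.5134·0.932597 − 359.2486·0.945899·0.854051 = 266.088857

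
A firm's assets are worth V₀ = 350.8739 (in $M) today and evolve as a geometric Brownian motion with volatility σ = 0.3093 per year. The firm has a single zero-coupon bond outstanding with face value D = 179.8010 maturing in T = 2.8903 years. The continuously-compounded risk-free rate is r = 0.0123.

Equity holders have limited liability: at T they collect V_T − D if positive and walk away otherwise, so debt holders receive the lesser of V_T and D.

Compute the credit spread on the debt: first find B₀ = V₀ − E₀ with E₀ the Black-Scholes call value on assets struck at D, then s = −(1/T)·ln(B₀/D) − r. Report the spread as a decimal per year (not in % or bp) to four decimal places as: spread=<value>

d₁ = [ln(V₀/D) + (r + σ²/2)T] / (σ√T)
   = [ln(350.8739/179.8010) + (0.0123 + 0.5·0.3093²)·2.8903] / (0.3093·√2.8903)
   = [0.668576 + 0.173803] / 0.525837 = 1.601977
d₂ = d₁ − σ√T = 1.601977 − 0.525837 = 1.076140
N(d₁) = 0.945420,  N(d₂) = 0.859068,  e^(−rT) = 0.965074
E₀ = V₀·N(d₁) − D·e^(−rT)·N(d₂)
   = 350.8739·0.945420 − 179.8010·0.965074·0.859068 = 182.656606
B₀ = V₀ − E₀ = 350.8739 − 182.656606 = 168.217294
spread = −(1/T)·ln(B₀/D) − r = −(1/2.8903)·ln(168.217294/179.8010) − 0.0123 = 0.01074056

spread=0.0107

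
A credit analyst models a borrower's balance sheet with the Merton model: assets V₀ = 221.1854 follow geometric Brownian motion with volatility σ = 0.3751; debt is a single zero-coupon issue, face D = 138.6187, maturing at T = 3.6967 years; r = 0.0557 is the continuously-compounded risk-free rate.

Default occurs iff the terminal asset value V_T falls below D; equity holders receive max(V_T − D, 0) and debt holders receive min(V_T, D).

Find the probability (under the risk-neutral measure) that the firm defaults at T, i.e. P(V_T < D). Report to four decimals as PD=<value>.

d₁ = [ln(V₀/D) + (r + σ²/2)T] / (σ√T)
   = [ln(221.1854/138.6187) + (0.0557 + 0.5·0.3751²)·3.6967] / (0.3751·√3.6967)
   = [0.467274 + 0.465969] / 0.721197 = 1.294019
d₂ = d₁ − σ√T = 1.294019 − 0.721197 = 0.572822
risk-neutral PD = N(−d₂) = N(-0.572822) = 0.283383

PD=0.2834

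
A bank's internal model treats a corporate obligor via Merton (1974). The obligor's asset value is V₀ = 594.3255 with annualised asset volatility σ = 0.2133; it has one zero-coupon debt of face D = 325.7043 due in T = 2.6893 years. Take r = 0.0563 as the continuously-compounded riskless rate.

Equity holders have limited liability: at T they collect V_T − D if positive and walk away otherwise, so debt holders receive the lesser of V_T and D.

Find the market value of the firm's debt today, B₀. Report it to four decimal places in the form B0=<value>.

B0=279.1537

d₁ = [ln(V₀/D) + (r + σ²/2)T] / (σ√T)
   = [ln(594.3255/325.7043) + (0.0563 + 0.5·0.2133²)·2.6893] / (0.2133·√2.6893)
   = [0.601437 + 0.212585] / 0.349792 = 2.327158
d₂ = d₁ − σ√T = 2.327158 − 0.349792 = 1.977365
N(d₁) = 0.990022,  N(d₂) = 0.976000,  e^(−rT) = 0.859497
E₀ = V₀·N(d₁) − D·e^(−rT)·N(d₂)
   = 594.3255·0.990022 − 325.7043·0.859497·0.976000 = 315.171751
B₀ = V₀ − E₀ = 594.3255 − 315.171751 = 279.153749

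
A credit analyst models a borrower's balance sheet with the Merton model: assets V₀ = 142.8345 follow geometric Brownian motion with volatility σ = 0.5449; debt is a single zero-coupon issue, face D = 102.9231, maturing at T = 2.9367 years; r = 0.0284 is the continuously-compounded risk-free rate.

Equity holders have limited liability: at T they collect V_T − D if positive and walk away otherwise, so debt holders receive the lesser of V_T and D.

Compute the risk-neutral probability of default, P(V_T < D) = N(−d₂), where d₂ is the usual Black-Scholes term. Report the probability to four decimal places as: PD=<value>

PD=0.5106

d₁ = [ln(V₀/D) + (r + σ²/2)T] / (σ√T)
   = [ln(142.8345/102.9231) + (0.0284 + 0.5·0.5449²)·2.9367] / (0.5449·√2.9367)
   = [0.327705 + 0.519379] / 0.933784 = 0.907151
d₂ = d₁ − σ√T = 0.907151 − 0.933784 = -0.026633
risk-neutral PD = N(−d₂) = N(0.026633) = 0.510624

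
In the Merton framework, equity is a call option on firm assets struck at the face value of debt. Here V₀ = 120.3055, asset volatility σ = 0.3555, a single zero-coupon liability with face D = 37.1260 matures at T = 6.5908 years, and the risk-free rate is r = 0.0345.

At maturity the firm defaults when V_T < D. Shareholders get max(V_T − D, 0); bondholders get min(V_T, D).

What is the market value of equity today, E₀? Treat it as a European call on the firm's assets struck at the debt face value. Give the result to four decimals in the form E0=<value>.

E0=92.0880

d₁ = [ln(V₀/D) + (r + σ²/2)T] / (σ√T)
   = [ln(120.3055/37.1260) + (0.0345 + 0.5·0.3555²)·6.5908] / (0.3555·√6.5908)
   = [1.175717 + 0.643856] / 0.912659 = 1.993704
d₂ = d₁ − σ√T = 1.993704 − 0.912659 = 1.081045
N(d₁) = 0.976908,  N(d₂) = 0.860161,  e^(−rT) = 0.796616
E₀ = V₀·N(d₁) − D·e^(−rT)·N(d₂)
   = 120.3055·0.976908 − 37.1260·0.796616·0.860161 = 92.087967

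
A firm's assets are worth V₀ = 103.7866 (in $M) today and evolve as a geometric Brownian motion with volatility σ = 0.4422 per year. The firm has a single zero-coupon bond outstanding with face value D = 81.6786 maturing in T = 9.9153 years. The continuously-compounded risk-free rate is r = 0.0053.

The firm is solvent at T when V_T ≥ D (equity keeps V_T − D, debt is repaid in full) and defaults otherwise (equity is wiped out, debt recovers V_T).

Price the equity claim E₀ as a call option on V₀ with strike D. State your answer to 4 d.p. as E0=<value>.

E0=60.5665

d₁ = [ln(V₀/D) + (r + σ²/2)T] / (σ√T)
   = [ln(103.7866/81.6786) + (0.0053 + 0.5·0.4422²)·9.9153] / (0.4422·√9.9153)
   = [0.239545 + 1.021974] / 1.392425 = 0.905987
d₂ = d₁ − σ√T = 0.905987 − 1.392425 = -0.486437
N(d₁) = 0.817529,  N(d₂) = 0.313329,  e^(−rT) = 0.948806
E₀ = V₀·N(d₁) − D·e^(−rT)·N(d₂)
   = 103.7866·0.817529 − 81.6786·0.948806·0.313329 = 60.566457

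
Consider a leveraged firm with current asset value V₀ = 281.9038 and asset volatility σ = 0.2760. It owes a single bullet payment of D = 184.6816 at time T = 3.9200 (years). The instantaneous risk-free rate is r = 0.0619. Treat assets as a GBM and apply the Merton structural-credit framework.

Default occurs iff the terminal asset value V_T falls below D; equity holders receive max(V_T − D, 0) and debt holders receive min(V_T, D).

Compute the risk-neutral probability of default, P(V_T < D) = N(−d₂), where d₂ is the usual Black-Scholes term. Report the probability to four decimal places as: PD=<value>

d₁ = [ln(V₀/D) + (r + σ²/2)T] / (σ√T)
   = [ln(281.9038/184.6816) + (0.0619 + 0.5·0.2760²)·3.9200] / (0.2760·√3.9200)
   = [0.422933 + 0.391953] / 0.546452 = 1.491230
d₂ = d₁ − σ√T = 1.491230 − 0.546452 = 0.944777
risk-neutral PD = N(−d₂) = N(-0.944777) = 0.172386

PD=0.1724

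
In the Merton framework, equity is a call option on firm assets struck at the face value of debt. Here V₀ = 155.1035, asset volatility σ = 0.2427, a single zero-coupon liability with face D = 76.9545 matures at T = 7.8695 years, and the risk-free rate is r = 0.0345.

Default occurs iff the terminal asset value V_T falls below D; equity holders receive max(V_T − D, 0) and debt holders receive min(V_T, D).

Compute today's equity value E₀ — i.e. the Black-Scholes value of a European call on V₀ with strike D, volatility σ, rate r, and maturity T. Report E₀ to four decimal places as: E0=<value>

E0=98.5928

d₁ = [ln(V₀/D) + (r + σ²/2)T] / (σ√T)
   = [ln(155.1035/76.9545) + (0.0345 + 0.5·0.2427²)·7.8695] / (0.2427·√7.8695)
   = [0.700878 + 0.503267] / 0.680837 = 1.768625
d₂ = d₁ − σ√T = 1.768625 − 0.680837 = 1.087788
N(d₁) = 0.961522,  N(d₂) = 0.861656,  e^(−rT) = 0.762237
E₀ = V₀·N(d₁) − D·e^(−rT)·N(d₂)
   = 155.1035·0.961522 − 76.9545·0.762237·0.861656 = 98.592771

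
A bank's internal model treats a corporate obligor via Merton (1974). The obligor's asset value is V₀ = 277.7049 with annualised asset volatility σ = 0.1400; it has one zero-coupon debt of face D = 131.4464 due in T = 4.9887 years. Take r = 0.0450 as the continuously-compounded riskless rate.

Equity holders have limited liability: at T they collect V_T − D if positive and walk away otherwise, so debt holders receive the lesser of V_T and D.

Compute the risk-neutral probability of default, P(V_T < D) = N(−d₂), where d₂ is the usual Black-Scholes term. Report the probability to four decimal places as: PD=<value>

PD=0.0016

d₁ = [ln(V₀/D) + (r + σ²/2)T] / (σ√T)
   = [ln(277.7049/131.4464) + (0.0450 + 0.5·0.1400²)·4.9887] / (0.1400·√4.9887)
   = [0.747960 + 0.273381] / 0.312696 = 3.266246
d₂ = d₁ − σ√T = 3.266246 − 0.312696 = 2.953550
risk-neutral PD = N(−d₂) = N(-2.953550) = 0.001571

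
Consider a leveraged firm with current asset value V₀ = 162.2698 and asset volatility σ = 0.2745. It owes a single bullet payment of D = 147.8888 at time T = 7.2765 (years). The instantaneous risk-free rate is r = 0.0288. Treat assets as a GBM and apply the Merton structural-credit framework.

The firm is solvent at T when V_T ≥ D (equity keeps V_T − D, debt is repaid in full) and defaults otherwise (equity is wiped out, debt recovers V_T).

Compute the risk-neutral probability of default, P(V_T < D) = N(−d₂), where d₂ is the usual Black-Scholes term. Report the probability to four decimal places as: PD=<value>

PD=0.4848

d₁ = [ln(V₀/D) + (r + σ²/2)T] / (σ√T)
   = [ln(162.2698/147.8888) + (0.0288 + 0.5·0.2745²)·7.2765] / (0.2745·√7.2765)
   = [0.092800 + 0.483706] / 0.740463 = 0.778575
d₂ = d₁ − σ√T = 0.778575 − 0.740463 = 0.038111
risk-neutral PD = N(−d₂) = N(-0.038111) = 0.484800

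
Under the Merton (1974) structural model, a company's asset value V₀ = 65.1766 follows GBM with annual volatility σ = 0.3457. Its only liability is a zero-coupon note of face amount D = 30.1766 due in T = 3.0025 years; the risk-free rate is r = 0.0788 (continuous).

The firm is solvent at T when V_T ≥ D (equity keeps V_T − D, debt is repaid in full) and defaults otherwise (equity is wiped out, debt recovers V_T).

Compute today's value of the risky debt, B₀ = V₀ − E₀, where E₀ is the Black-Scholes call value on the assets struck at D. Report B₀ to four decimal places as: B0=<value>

d₁ = [ln(V₀/D) + (r + σ²/2)T] / (σ√T)
   = [ln(65.1766/30.1766) + (0.0788 + 0.5·0.3457²)·3.0025] / (0.3457·√3.0025)
   = [0.770034 + 0.416009] / 0.599019 = 1.979974
d₂ = d₁ − σ√T = 1.979974 − 0.599019 = 1.380955
N(d₁) = 0.976147,  N(d₂) = 0.916354,  e^(−rT) = 0.789309
E₀ = V₀·N(d₁) − D·e^(−rT)·N(d₂)
   = 65.1766·0.976147 − 30.1766·0.789309·0.916354 = 41.795604
B₀ = V₀ − E₀ = 65.1766 − 41.795604 = 23.380996

B0=23.3810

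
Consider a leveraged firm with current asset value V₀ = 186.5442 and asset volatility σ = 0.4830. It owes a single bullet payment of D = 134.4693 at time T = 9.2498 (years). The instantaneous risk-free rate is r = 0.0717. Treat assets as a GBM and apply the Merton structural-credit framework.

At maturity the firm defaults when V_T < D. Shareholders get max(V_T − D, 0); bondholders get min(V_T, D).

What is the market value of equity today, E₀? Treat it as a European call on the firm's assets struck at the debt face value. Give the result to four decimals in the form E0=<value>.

d₁ = [ln(V₀/D) + (r + σ²/2)T] / (σ√T)
   = [ln(186.5442/134.4693) + (0.0717 + 0.5·0.4830²)·9.2498] / (0.4830·√9.2498)
   = [0.327332 + 1.742149] / 1.468971 = 1.408796
d₂ = d₁ − σ√T = 1.408796 − 1.468971 = -0.060175
N(d₁) = 0.920552,  N(d₂) = 0.476008,  e^(−rT) = 0.515195
E₀ = V₀·N(d₁) − D·e^(−rT)·N(d₂)
   = 186.5442·0.920552 − 134.4693·0.515195·0.476008 = 138.746870

E0=138.7469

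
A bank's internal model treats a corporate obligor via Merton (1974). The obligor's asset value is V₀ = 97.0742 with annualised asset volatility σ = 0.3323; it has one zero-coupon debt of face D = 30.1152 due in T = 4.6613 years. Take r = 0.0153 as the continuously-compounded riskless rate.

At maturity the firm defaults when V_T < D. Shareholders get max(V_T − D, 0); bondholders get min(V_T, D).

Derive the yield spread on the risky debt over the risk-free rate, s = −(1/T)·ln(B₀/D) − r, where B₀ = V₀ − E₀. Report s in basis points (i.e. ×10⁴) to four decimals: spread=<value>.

d₁ = [ln(V₀/D) + (r + σ²/2)T] / (σ√T)
   = [ln(97.0742/30.1152) + (0.0153 + 0.5·0.3323²)·4.6613] / (0.3323·√4.6613)
   = [1.170446 + 0.328676] / 0.717437 = 2.089551
d₂ = d₁ − σ√T = 2.089551 − 0.717437 = 1.372114
N(d₁) = 0.981671,  N(d₂) = 0.914986,  e^(−rT) = 0.931166
E₀ = V₀·N(d₁) − D·e^(−rT)·N(d₂)
   = 97.0742·0.981671 − 30.1152·0.931166·0.914986 = 69.636658
B₀ = V₀ − E₀ = 97.0742 − 69.636658 = 27.437542
spread = −(1/T)·ln(B₀/D) − r = −(1/4.6613)·ln(27.437542/30.1152) − 0.0153 = 0.00467679
in basis points: 0.00467679 × 10⁴ = 46.7679 bp

spread=46.7679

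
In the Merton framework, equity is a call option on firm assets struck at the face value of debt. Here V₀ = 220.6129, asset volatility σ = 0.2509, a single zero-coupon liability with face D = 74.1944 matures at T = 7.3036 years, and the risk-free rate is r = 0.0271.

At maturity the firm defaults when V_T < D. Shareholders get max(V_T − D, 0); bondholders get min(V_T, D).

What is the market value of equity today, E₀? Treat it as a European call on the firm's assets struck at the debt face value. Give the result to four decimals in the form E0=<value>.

d₁ = [ln(V₀/D) + (r + σ²/2)T] / (σ√T)
   = [ln(220.6129/74.1944) + (0.0271 + 0.5·0.2509²)·7.3036] / (0.2509·√7.3036)
   = [1.089721 + 0.427811] / 0.678062 = 2.238045
d₂ = d₁ − σ√T = 2.238045 − 0.678062 = 1.559983
N(d₁) = 0.987391,  N(d₂) = 0.940618,  e^(−rT) = 0.820429
E₀ = V₀·N(d₁) − D·e^(−rT)·N(d₂)
   = 220.6129·0.987391 − 74.1944·0.820429·0.940618 = 160.574571

E0=160.5746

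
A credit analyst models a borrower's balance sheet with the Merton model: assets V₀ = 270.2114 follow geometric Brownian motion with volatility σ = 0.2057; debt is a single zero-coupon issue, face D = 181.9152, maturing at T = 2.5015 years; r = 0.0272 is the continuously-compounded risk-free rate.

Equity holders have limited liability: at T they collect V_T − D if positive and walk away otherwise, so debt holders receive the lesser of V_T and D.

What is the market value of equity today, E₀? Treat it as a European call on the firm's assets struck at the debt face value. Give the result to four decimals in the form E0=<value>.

E0=102.6568

d₁ = [ln(V₀/D) + (r + σ²/2)T] / (σ√T)
   = [ln(270.2114/181.9152) + (0.0272 + 0.5·0.2057²)·2.5015] / (0.2057·√2.5015)
   = [0.395664 + 0.120963] / 0.325338 = 1.587971
d₂ = d₁ − σ√T = 1.587971 − 0.325338 = 1.262634
N(d₁) = 0.943854,  N(d₂) = 0.896640,  e^(−rT) = 0.934222
E₀ = V₀·N(d₁) − D·e^(−rT)·N(d₂)
   = 270.2114·0.943854 − 181.9152·0.934222·0.896640 = 102.656785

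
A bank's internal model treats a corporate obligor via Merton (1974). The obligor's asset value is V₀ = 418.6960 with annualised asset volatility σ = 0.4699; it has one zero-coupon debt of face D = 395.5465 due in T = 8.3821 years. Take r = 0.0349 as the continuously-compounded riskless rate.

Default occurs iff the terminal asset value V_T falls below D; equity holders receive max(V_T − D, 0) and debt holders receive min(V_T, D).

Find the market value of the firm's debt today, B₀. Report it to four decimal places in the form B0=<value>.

B0=172.2024

d₁ = [ln(V₀/D) + (r + σ²/2)T] / (σ√T)
   = [ln(418.6960/395.5465) + (0.0349 + 0.5·0.4699²)·8.3821] / (0.4699·√8.3821)
   = [0.056877 + 1.217944] / 1.360448 = 0.937060
d₂ = d₁ − σ√T = 0.937060 − 1.360448 = -0.423388
N(d₁) = 0.825636,  N(d₂) = 0.336006,  e^(−rT) = 0.746369
E₀ = V₀·N(d₁) − D·e^(−rT)·N(d₂)
   = 418.6960·0.825636 − 395.5465·0.746369·0.336006 = 246.493594
B₀ = V₀ − E₀ = 418.6960 − 246.493594 = 172.202406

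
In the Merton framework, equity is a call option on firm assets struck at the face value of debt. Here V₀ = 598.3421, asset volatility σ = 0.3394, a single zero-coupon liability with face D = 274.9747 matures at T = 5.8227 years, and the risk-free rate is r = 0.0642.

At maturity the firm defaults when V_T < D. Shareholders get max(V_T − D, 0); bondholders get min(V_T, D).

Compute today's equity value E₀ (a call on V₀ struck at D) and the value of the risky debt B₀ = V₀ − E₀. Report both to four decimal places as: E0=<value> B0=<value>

d₁ = [ln(V₀/D) + (r + σ²/2)T] / (σ√T)
   = [ln(598.3421/274.9747) + (0.0642 + 0.5·0.3394²)·5.8227] / (0.3394·√5.8227)
   = [0.777484 + 0.709183] / 0.818981 = 1.815262
d₂ = d₁ − σ√T = 1.815262 − 0.818981 = 0.996281
N(d₁) = 0.965258,  N(d₂) = 0.840443,  e^(−rT) = 0.688103
E₀ = V₀·N(d₁) − D·e^(−rT)·N(d₂)
   = 598.3421·0.965258 − 274.9747·0.688103·0.840443 = 418.533691
B₀ = V₀ − E₀ = 598.3421 − 418.533691 = 179.808409

E0=418.5337 B0=179.8084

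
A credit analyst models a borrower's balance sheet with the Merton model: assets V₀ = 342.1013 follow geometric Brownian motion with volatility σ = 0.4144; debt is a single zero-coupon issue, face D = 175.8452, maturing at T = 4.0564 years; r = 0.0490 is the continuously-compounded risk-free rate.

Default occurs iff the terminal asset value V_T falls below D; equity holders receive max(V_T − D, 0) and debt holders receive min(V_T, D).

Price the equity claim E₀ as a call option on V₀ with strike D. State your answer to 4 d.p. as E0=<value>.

d₁ = [ln(V₀/D) + (r + σ²/2)T] / (σ√T)
   = [ln(342.1013/175.8452) + (0.0490 + 0.5·0.4144²)·4.0564] / (0.4144·√4.0564)
   = [0.665503 + 0.547061] / 0.834623 = 1.452829
d₂ = d₁ − σ√T = 1.452829 − 0.834623 = 0.618206
N(d₁) = 0.926864,  N(d₂) = 0.731780,  e^(−rT) = 0.819744
E₀ = V₀·N(d₁) − D·e^(−rT)·N(d₂)
   = 342.1013·0.926864 − 175.8452·0.819744·0.731780 = 211.596844

E0=211.5968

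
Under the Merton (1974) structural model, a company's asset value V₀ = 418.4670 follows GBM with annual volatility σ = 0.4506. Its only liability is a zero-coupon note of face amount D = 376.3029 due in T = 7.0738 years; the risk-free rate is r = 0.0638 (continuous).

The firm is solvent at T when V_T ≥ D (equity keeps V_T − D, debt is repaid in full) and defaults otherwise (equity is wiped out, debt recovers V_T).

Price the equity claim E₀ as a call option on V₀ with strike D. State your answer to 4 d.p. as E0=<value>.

d₁ = [ln(V₀/D) + (r + σ²/2)T] / (σ√T)
   = [ln(418.4670/376.3029) + (0.0638 + 0.5·0.4506²)·7.0738] / (0.4506·√7.0738)
   = [0.106204 + 1.169442] / 1.198444 = 1.064419
d₂ = d₁ − σ√T = 1.064419 − 1.198444 = -0.134025
N(d₁) = 0.856430,  N(d₂) = 0.446691,  e^(−rT) = 0.636794
E₀ = V₀·N(d₁) − D·e^(−rT)·N(d₂)
   = 418.4670·0.856430 − 376.3029·0.636794·0.446691 = 251.348293

E0=251.3483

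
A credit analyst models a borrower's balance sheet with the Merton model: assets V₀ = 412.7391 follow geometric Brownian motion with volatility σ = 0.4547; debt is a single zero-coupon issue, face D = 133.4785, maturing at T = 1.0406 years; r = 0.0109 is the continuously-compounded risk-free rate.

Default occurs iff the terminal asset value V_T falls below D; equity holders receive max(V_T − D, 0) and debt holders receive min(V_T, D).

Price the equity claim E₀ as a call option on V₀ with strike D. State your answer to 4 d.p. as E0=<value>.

d₁ = [ln(V₀/D) + (r + σ²/2)T] / (σ√T)
   = [ln(412.7391/133.4785) + (0.0109 + 0.5·0.4547²)·1.0406] / (0.4547·√1.0406)
   = [1.128875 + 0.118916] / 0.463839 = 2.690140
d₂ = d₁ − σ√T = 2.690140 − 0.463839 = 2.226302
N(d₁) = 0.996429,  N(d₂) = 0.987003,  e^(−rT) = 0.988722
E₀ = V₀·N(d₁) − D·e^(−rT)·N(d₂)
   = 412.7391·0.996429 − 133.4785·0.988722·0.987003 = 281.007352

E0=281.0074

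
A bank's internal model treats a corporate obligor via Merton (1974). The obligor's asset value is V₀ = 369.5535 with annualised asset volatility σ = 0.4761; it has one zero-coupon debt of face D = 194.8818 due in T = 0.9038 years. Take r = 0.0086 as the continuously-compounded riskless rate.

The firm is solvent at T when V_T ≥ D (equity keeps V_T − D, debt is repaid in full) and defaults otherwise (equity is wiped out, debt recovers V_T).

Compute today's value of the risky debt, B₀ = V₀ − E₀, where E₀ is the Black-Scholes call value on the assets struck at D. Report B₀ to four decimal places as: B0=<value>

d₁ = [ln(V₀/D) + (r + σ²/2)T] / (σ√T)
   = [ln(369.5535/194.8818) + (0.0086 + 0.5·0.4761²)·0.9038] / (0.4761·√0.9038)
   = [0.639902 + 0.110205] / 0.452621 = 1.657255
d₂ = d₁ − σ√T = 1.657255 − 0.452621 = 1.204634
N(d₁) = 0.951266,  N(d₂) = 0.885828,  e^(−rT) = 0.992257
E₀ = V₀·N(d₁) − D·e^(−rT)·N(d₂)
   = 369.5535·0.951266 − 194.8818·0.992257·0.885828 = 180.248594
B₀ = V₀ − E₀ = 369.5535 − 180.248594 = 189.304906

B0=189.3049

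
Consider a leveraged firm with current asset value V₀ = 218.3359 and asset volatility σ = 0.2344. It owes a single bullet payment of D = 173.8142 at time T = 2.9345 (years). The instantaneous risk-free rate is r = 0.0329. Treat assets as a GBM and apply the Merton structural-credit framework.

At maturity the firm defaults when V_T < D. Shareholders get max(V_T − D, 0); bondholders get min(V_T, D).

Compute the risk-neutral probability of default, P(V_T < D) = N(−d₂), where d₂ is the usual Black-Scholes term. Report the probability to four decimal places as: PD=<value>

PD=0.2717

d₁ = [ln(V₀/D) + (r + σ²/2)T] / (σ√T)
   = [ln(218.3359/173.8142) + (0.0329 + 0.5·0.2344²)·2.9345] / (0.2344·√2.9345)
   = [0.228048 + 0.177161] / 0.401536 = 1.009146
d₂ = d₁ − σ√T = 1.009146 − 0.401536 = 0.607610
risk-neutral PD = N(−d₂) = N(-0.607610) = 0.271723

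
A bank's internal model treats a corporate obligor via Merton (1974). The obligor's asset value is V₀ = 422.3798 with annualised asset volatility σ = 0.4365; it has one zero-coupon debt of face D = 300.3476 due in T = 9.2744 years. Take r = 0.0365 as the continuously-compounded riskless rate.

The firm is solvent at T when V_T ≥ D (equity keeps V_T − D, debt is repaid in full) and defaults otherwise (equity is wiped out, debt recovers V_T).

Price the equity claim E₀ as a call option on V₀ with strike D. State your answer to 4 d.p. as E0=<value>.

E0=277.7754

d₁ = [ln(V₀/D) + (r + σ²/2)T] / (σ√T)
   = [ln(422.3798/300.3476) + (0.0365 + 0.5·0.4365²)·9.2744] / (0.4365·√9.2744)
   = [0.340964 + 1.222052] / 1.329313 = 1.175808
d₂ = d₁ − σ√T = 1.175808 − 1.329313 = -0.153505
N(d₁) = 0.880164,  N(d₂) = 0.439000,  e^(−rT) = 0.712828
E₀ = V₀·N(d₁) − D·e^(−rT)·N(d₂)
   = 422.3798·0.880164 − 300.3476·0.712828·0.439000 = 277.775370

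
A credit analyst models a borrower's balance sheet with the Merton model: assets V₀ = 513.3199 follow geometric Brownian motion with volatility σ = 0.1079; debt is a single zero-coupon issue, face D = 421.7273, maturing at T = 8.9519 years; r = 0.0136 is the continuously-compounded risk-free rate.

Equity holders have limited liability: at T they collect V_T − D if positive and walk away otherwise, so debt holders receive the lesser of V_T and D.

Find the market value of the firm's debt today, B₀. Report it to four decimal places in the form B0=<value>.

B0=361.3905

d₁ = [ln(V₀/D) + (r + σ²/2)T] / (σ√T)
   = [ln(513.3199/421.7273) + (0.0136 + 0.5·0.1079²)·8.9519] / (0.1079·√8.9519)
   = [0.196540 + 0.173857] / 0.322834 = 1.147330
d₂ = d₁ − σ√T = 1.147330 − 0.322834 = 0.824496
N(d₁) = 0.874377,  N(d₂) = 0.795171,  e^(−rT) = 0.885373
E₀ = V₀·N(d₁) − D·e^(−rT)·N(d₂)
   = 513.3199·0.874377 − 421.7273·0.885373·0.795171 = 151.929434
B₀ = V₀ − E₀ = 513.3199 − 151.929434 = 361.390466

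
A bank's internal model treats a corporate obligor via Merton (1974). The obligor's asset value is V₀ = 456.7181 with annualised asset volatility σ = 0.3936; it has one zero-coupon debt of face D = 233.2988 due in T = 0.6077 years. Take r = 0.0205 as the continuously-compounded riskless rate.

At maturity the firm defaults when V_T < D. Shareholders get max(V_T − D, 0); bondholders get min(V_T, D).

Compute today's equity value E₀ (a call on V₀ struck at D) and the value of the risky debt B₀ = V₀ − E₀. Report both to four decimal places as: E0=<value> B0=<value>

E0=226.7500 B0=229.9681

d₁ = [ln(V₀/D) + (r + σ²/2)T] / (σ√T)
   = [ln(456.7181/233.2988) + (0.0205 + 0.5·0.3936²)·0.6077] / (0.3936·√0.6077)
   = [0.671746 + 0.059531] / 0.306831 = 2.383319
d₂ = d₁ − σ√T = 2.383319 − 0.306831 = 2.076488
N(d₁) = 0.991421,  N(d₂) = 0.981076,  e^(−rT) = 0.987619
E₀ = V₀·N(d₁) − D·e^(−rT)·N(d₂)
   = 456.7181·0.991421 − 233.2988·0.987619·0.981076 = 226.750031
B₀ = V₀ − E₀ = 456.7181 − 226.750031 = 229.968069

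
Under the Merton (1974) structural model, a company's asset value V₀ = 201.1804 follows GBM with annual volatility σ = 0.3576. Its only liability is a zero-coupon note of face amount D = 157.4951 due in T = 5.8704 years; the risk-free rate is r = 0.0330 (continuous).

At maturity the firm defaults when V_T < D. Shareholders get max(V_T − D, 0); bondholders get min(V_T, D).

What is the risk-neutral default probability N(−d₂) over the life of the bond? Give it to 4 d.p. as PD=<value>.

d₁ = [ln(V₀/D) + (r + σ²/2)T] / (σ√T)
   = [ln(201.1804/157.4951) + (0.0330 + 0.5·0.3576²)·5.8704] / (0.3576·√5.8704)
   = [0.244808 + 0.569070] / 0.866426 = 0.939351
d₂ = d₁ − σ√T = 0.939351 − 0.866426 = 0.072925
risk-neutral PD = N(−d₂) = N(-0.072925) = 0.470933

PD=0.4709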